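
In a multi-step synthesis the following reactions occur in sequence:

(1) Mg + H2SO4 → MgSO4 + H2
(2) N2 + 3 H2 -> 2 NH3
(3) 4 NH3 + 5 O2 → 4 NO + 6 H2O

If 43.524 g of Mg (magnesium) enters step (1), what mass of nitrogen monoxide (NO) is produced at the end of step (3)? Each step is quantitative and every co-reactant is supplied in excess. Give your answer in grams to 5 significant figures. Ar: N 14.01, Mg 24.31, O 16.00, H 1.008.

M(Mg) = 24.31 g/mol.
M(NO) = 14.01 + 16.00 = 30.01 g/mol.
n(Mg) = 43.524 / 24.31 = 1.79037 mol.
Reaction (1): Mg→H2 ratio 1:1 ⇒ n(H2) = 1.79037 mol.
Reaction (2): H2→NH3 ratio 3:2 ⇒ n(NH3) = 1.19358 mol.
Reaction (3): NH3→NO ratio 4:4 ⇒ n(NO) = 1.19358 mol.
Mass of NO = 1.19358 × 30.01 = 35.8194 g.

35.819 g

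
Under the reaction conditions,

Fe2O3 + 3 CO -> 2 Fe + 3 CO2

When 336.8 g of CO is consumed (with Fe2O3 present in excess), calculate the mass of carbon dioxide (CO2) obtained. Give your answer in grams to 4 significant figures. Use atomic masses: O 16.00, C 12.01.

529.2 g

M(CO) = 12.01 + 16.00 = 28.01 g/mol.
M(CO2) = 12.01 + 2(16.00) = 44.01 g/mol.
n(CO) = 336.80 g / 28.01 g/mol = 12.024 mol.
From the equation the CO:CO2 mole ratio is 3:3, so n(CO2) = 12.024 × 3/3 = 12.024 mol.
Mass of CO2 = 12.024 mol × 44.01 g/mol = 529.19 g.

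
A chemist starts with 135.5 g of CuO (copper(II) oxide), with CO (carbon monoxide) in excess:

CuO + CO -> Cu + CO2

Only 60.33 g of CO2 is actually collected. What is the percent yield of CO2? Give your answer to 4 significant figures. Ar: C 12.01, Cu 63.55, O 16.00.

80.48 %

M(CuO) = 63.55 + 16.00 = 79.55 g/mol.
M(CO2) = 12.01 + 2(16.00) = 44.01 g/mol.
n(CuO) = 135.50 g / 79.55 g/mol = 1.7033 mol.
From the equation the CuO:CO2 mole ratio is 1:1, so n(CO2) = 1.7033 × 1/1 = 1.7033 mol.
Mass of CO2 = 1.7033 mol × 44.01 g/mol = 74.964 g.
This is the theoretical yield. Percent yield = 60.33 g / 74.964 g × 100% = 80.479%.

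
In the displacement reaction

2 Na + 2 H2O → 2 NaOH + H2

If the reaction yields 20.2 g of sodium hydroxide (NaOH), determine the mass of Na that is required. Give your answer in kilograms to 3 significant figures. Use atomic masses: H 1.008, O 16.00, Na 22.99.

0.0116 kg

M(NaOH) = 22.99 + 16.00 + 1.008 = 39.998 g/mol.
M(Na) = 22.99 g/mol.
n(NaOH) = 20.20 g / 39.998 g/mol = 0.5050 mol.
From the equation the NaOH:Na mole ratio is 2:2, so n(Na) = 0.5050 × 2/2 = 0.5050 mol.
Mass of Na = 0.5050 mol × 22.99 g/mol = 11.61 g.
Converting to kg: 11.61 g = 0.0116 kg.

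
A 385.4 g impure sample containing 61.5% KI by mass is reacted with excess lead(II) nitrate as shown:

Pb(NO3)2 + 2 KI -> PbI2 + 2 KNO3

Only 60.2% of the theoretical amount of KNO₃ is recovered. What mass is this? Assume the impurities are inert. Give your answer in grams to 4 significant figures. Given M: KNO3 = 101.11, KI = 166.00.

Pure KI available = 385.4 g × 0.615 = 237.02 g.
n(KI) = 237.02 g / 166.00 g/mol = 1.4278 mol.
From the equation the KI:KNO3 mole ratio is 2:2, so n(KNO3) = 1.4278 × 2/2 = 1.4278 mol.
Mass of KNO3 = 1.4278 mol × 101.11 g/mol = 144.37 g.
Actual mass collected = 144.37 g × 0.602 = 86.910 g.

86.91 g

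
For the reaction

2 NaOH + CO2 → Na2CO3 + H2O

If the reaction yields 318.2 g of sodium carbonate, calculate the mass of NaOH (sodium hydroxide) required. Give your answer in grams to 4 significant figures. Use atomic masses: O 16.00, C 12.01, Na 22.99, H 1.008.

240.2 g

M(Na2CO3) = 2(22.99) + 12.01 + 3(16.00) = 105.99 g/mol.
M(NaOH) = 22.99 + 16.00 + 1.008 = 39.998 g/mol.
n(Na2CO3) = 318.20 g / 105.99 g/mol = 3.0022 mol.
From the equation the Na2CO3:NaOH mole ratio is 1:2, so n(NaOH) = 3.0022 × 2/1 = 6.0043 mol.
Mass of NaOH = 6.0043 mol × 39.998 g/mol = 240.16 g.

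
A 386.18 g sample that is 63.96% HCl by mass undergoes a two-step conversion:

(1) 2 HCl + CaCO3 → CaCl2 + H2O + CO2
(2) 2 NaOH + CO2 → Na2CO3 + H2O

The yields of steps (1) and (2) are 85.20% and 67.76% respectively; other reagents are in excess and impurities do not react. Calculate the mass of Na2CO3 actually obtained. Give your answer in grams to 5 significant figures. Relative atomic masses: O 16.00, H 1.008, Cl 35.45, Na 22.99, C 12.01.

Pure HCl = 386.18 × 0.6396 = 247.001 g.
M(HCl) = 1.008 + 35.45 = 36.458 g/mol.
M(Na2CO3) = 2(22.99) + 12.01 + 3(16.00) = 105.99 g/mol.
n(HCl) = 247.001 / 36.458 = 6.77494 mol.
Step 1 (HCl:CO2 = 2:1): theoretical n(CO2) = 3.38747 mol; at 85.20% yield, n(CO2) = 2.88612 mol.
Step 2 (CO2:Na2CO3 = 1:1): theoretical n(Na2CO3) = 2.88612 mol, so theoretical mass = 2.88612 × 105.99 = 305.900 g.
At 67.76% yield, actual mass of Na2CO3 = 305.900 × 0.6776 = 207.278 g.

207.28 g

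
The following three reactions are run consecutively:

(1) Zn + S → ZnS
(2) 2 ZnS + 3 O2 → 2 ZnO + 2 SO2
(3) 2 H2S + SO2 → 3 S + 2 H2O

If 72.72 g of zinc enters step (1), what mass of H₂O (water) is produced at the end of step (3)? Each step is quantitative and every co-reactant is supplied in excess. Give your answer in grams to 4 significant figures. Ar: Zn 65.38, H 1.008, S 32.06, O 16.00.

40.08 g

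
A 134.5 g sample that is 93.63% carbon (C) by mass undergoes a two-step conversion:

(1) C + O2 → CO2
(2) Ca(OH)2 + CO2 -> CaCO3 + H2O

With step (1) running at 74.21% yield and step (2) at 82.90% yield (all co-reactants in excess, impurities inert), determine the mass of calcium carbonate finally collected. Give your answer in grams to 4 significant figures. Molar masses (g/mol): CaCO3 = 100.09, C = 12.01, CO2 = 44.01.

645.7 g

Pure C = 134.5 × 0.9363 = 125.93 g.
n(C) = 125.93 / 12.01 = 10.486 mol.
Step 1 (C:CO2 = 1:1): theoretical n(CO2) = 10.486 mol; at 74.21% yield, n(CO2) = 7.7814 mol.
Step 2 (CO2:CaCO3 = 1:1): theoretical n(CaCO3) = 7.7814 mol, so theoretical mass = 7.7814 × 100.09 = 778.84 g.
At 82.90% yield, actual mass of CaCO3 = 778.84 × 0.8290 = 645.66 g.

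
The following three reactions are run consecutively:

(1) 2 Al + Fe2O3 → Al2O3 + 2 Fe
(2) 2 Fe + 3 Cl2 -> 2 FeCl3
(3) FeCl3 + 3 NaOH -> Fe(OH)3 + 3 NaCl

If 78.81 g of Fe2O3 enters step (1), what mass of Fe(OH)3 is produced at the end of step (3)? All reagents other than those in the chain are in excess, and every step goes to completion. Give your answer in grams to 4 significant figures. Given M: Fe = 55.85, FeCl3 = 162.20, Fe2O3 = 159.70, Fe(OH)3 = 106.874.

n(Fe2O3) = 78.81 / 159.70 = 0.49349 mol.
Reaction (1): Fe2O3→Fe ratio 1:2 ⇒ n(Fe) = 0.98698 mol.
Reaction (2): Fe→FeCl3 ratio 2:2 ⇒ n(FeCl3) = 0.98698 mol.
Reaction (3): FeCl3→Fe(OH)3 ratio 1:1 ⇒ n(Fe(OH)3) = 0.98698 mol.
Mass of Fe(OH)3 = 0.98698 × 106.874 = 105.48 g.

105.5 g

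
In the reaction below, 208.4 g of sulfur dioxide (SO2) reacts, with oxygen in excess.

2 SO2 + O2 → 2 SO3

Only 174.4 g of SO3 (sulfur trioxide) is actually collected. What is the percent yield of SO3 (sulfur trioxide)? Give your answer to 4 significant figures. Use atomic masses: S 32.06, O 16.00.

66.96 %

M(SO2) = 32.06 + 2(16.00) = 64.06 g/mol.
M(SO3) = 32.06 + 3(16.00) = 80.06 g/mol.
n(SO2) = 208.40 g / 64.06 g/mol = 3.2532 mol.
From the equation the SO2:SO3 mole ratio is 2:2, so n(SO3) = 3.2532 × 2/2 = 3.2532 mol.
Mass of SO3 = 3.2532 mol × 80.06 g/mol = 260.45 g.
This is the theoretical yield. Percent yield = 174.4 g / 260.45 g × 100% = 66.961%.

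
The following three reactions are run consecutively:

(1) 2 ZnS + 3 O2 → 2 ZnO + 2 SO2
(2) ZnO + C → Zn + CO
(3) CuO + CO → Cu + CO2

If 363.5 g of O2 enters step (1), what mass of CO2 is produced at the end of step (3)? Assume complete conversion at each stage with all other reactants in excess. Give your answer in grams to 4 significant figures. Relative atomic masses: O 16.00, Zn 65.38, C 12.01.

M(O2) = 2(16.00) = 32.00 g/mol.
M(CO2) = 12.01 + 2(16.00) = 44.01 g/mol.
n(O2) = 363.5 / 32.00 = 11.359 mol.
Reaction (1): O2→ZnO ratio 3:2 ⇒ n(ZnO) = 7.5729 mol.
Reaction (2): ZnO→CO ratio 1:1 ⇒ n(CO) = 7.5729 mol.
Reaction (3): CO→CO2 ratio 1:1 ⇒ n(CO2) = 7.5729 mol.
Mass of CO2 = 7.5729 × 44.01 = 333.28 g.

333.3 g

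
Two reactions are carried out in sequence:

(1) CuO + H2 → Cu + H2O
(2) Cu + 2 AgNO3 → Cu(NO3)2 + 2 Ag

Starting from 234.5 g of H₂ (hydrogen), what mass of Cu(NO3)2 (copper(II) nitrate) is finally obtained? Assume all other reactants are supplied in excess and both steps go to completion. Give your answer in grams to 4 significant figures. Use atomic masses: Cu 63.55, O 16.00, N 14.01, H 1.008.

21820 g

M(H2) = 2(1.008) = 2.016 g/mol.
M(Cu(NO3)2) = 63.55 + 2(14.01) + 6(16.00) = 187.57 g/mol.
n(H2) = 234.50 / 2.016 = 116.32 mol.
Step 1 gives a 1:1 ratio of H2 to Cu, so n(Cu) = 116.32 mol.
In step 2 the Cu:Cu(NO3)2 ratio is 1:1, so n(Cu(NO3)2) = 116.32 mol.
Mass of Cu(NO3)2 = 116.32 × 187.57 = 21818 g.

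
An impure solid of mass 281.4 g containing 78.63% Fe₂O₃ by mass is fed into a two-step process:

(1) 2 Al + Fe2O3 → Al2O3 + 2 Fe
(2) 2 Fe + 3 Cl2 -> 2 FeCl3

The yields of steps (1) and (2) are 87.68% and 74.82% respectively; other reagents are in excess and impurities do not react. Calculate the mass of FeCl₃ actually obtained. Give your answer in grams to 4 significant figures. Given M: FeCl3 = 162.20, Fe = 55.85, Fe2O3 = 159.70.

Pure Fe2O3 = 281.4 × 0.7863 = 221.26 g.
n(Fe2O3) = 221.26 / 159.70 = 1.3855 mol.
Step 1 (Fe2O3:Fe = 1:2): theoretical n(Fe) = 2.7710 mol; at 87.68% yield, n(Fe) = 2.4296 mol.
Step 2 (Fe:FeCl3 = 2:2): theoretical n(FeCl3) = 2.4296 mol, so theoretical mass = 2.4296 × 162.20 = 394.08 g.
At 74.82% yield, actual mass of FeCl3 = 394.08 × 0.7482 = 294.85 g.

294.9 g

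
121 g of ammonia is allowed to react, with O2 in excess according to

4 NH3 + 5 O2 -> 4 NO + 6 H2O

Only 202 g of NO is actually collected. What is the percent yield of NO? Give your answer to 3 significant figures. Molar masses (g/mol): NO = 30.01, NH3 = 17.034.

94.8 %

n(NH3) = 121.0 g / 17.034 g/mol = 7.103 mol.
From the equation the NH3:NO mole ratio is 4:4, so n(NO) = 7.103 × 4/4 = 7.103 mol.
Mass of NO = 7.103 mol × 30.01 g/mol = 213.2 g.
This is the theoretical yield. Percent yield = 202 g / 213.2 g × 100% = 94.76%.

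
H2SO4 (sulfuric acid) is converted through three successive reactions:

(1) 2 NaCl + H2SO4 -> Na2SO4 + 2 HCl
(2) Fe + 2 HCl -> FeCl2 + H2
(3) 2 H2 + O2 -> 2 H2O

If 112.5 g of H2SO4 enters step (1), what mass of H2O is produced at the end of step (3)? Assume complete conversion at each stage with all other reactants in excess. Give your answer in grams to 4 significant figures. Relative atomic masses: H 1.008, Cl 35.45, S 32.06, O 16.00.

M(H2SO4) = 2(1.008) + 32.06 + 4(16.00) = 98.076 g/mol.
M(H2O) = 2(1.008) + 16.00 = 18.016 g/mol.
n(H2SO4) = 112.5 / 98.076 = 1.1471 mol.
Reaction (1): H2SO4→HCl ratio 1:2 ⇒ n(HCl) = 2.2941 mol.
Reaction (2): HCl→H2 ratio 2:1 ⇒ n(H2) = 1.1471 mol.
Reaction (3): H2→H2O ratio 2:2 ⇒ n(H2O) = 1.1471 mol.
Mass of H2O = 1.1471 × 18.016 = 20.666 g.

20.67 g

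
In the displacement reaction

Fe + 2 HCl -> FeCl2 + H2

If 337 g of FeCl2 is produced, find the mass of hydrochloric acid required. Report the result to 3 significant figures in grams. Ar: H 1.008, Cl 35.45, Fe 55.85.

194 g

M(FeCl2) = 55.85 + 2(35.45) = 126.75 g/mol.
M(HCl) = 1.008 + 35.45 = 36.458 g/mol.
n(FeCl2) = 337.0 g / 126.75 g/mol = 2.659 mol.
From the equation the FeCl2:HCl mole ratio is 1:2, so n(HCl) = 2.659 × 2/1 = 5.318 mol.
Mass of HCl = 5.318 mol × 36.458 g/mol = 193.9 g.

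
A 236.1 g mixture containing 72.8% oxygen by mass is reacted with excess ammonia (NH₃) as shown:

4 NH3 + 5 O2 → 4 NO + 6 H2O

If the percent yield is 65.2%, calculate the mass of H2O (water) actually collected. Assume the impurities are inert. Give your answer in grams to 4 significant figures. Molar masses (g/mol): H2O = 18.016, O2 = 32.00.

75.71 g

Pure O2 available = 236.1 g × 0.728 = 171.88 g.
n(O2) = 171.88 g / 32.00 g/mol = 5.3713 mol.
From the equation the O2:H2O mole ratio is 5:6, so n(H2O) = 5.3713 × 6/5 = 6.4455 mol.
Mass of H2O = 6.4455 mol × 18.016 g/mol = 116.12 g.
Actual mass collected = 116.12 g × 0.652 = 75.712 g.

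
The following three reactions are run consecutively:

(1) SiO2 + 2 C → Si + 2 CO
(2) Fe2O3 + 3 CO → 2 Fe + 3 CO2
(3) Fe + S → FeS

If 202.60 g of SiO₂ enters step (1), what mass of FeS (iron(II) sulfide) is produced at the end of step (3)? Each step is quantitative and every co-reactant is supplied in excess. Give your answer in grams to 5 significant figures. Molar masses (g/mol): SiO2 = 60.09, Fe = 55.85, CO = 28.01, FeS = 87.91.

395.20 g

n(SiO2) = 202.60 / 60.09 = 3.37161 mol.
Reaction (1): SiO2→CO ratio 1:2 ⇒ n(CO) = 6.74322 mol.
Reaction (2): CO→Fe ratio 3:2 ⇒ n(Fe) = 4.49548 mol.
Reaction (3): Fe→FeS ratio 1:1 ⇒ n(FeS) = 4.49548 mol.
Mass of FeS = 4.49548 × 87.91 = 395.198 g.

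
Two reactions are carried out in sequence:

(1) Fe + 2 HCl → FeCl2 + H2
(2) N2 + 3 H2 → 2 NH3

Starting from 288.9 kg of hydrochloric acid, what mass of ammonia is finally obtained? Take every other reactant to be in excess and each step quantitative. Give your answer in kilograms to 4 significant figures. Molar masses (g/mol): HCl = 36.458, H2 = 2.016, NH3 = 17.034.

288.9 kg = 288900 g.
n(HCl) = 288900 / 36.458 = 7924.2 mol.
Step 1 gives a 2:1 ratio of HCl to H2, so n(H2) = 3962.1 mol.
In step 2 the H2:NH3 ratio is 3:2, so n(NH3) = 2641.4 mol.
Mass of NH3 = 2641.4 × 17.034 = 44994 g = 44.99 kg.

44.99 kg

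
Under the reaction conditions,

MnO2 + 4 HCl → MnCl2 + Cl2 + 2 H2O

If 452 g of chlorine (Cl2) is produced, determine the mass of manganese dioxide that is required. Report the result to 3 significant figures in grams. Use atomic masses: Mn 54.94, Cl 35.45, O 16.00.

M(Cl2) = 2(35.45) = 70.90 g/mol.
M(MnO2) = 54.94 + 2(16.00) = 86.94 g/mol.
n(Cl2) = 452.0 g / 70.90 g/mol = 6.375 mol.
From the equation the Cl2:MnO2 mole ratio is 1:1, so n(MnO2) = 6.375 × 1/1 = 6.375 mol.
Mass of MnO2 = 6.375 mol × 86.94 g/mol = 554.3 g.

554 g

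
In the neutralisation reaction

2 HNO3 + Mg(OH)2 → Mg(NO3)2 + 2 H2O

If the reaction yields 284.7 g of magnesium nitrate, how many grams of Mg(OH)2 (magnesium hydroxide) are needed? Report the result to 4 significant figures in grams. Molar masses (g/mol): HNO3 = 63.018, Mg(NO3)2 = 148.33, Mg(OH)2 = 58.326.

n(Mg(NO3)2) = 284.70 g / 148.33 g/mol = 1.9194 mol.
From the equation the Mg(NO3)2:Mg(OH)2 mole ratio is 1:1, so n(Mg(OH)2) = 1.9194 × 1/1 = 1.9194 mol.
Mass of Mg(OH)2 = 1.9194 mol × 58.326 g/mol = 111.95 g.

111.9 g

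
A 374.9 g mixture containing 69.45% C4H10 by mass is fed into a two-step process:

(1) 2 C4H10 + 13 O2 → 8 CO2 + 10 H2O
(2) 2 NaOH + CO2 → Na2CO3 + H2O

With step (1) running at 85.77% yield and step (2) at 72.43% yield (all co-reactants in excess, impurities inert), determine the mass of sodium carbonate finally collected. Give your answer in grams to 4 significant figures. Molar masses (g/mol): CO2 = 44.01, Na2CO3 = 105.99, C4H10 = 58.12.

1180 g

Pure C4H10 = 374.9 × 0.6945 = 260.37 g.
n(C4H10) = 260.37 / 58.12 = 4.4798 mol.
Step 1 (C4H10:CO2 = 2:8): theoretical n(CO2) = 17.919 mol; at 85.77% yield, n(CO2) = 15.369 mol.
Step 2 (CO2:Na2CO3 = 1:1): theoretical n(Na2CO3) = 15.369 mol, so theoretical mass = 15.369 × 105.99 = 1629.0 g.
At 72.43% yield, actual mass of Na2CO3 = 1629.0 × 0.7243 = 1179.9 g.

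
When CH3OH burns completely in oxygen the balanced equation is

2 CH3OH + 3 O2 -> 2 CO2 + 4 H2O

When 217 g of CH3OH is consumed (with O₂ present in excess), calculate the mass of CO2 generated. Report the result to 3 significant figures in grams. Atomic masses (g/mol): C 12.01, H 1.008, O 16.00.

M(CH3OH) = 12.01 + 4(1.008) + 16.00 = 32.042 g/mol.
M(CO2) = 12.01 + 2(16.00) = 44.01 g/mol.
n(CH3OH) = 217.0 g / 32.042 g/mol = 6.772 mol.
From the equation the CH3OH:CO2 mole ratio is 2:2, so n(CO2) = 6.772 × 2/2 = 6.772 mol.
Mass of CO2 = 6.772 mol × 44.01 g/mol = 298.1 g.

298 g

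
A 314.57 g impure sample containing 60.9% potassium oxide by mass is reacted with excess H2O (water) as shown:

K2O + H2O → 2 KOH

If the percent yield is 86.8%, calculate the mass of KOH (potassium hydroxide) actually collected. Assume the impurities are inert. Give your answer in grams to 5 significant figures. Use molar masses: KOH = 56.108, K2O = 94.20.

Pure K2O available = 314.57 g × 0.609 = 191.573 g.
n(K2O) = 191.573 g / 94.20 g/mol = 2.03369 mol.
From the equation the K2O:KOH mole ratio is 1:2, so n(KOH) = 2.03369 × 2/1 = 4.06737 mol.
Mass of KOH = 4.06737 mol × 56.108 g/mol = 228.212 g.
Actual mass collected = 228.212 g × 0.868 = 198.088 g.

198.09 g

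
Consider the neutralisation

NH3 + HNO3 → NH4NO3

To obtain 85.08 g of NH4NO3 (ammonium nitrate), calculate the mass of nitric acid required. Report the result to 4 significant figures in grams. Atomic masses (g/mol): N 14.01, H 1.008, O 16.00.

M(NH4NO3) = 2(14.01) + 4(1.008) + 3(16.00) = 80.052 g/mol.
M(HNO3) = 1.008 + 14.01 + 3(16.00) = 63.018 g/mol.
n(NH4NO3) = 85.080 g / 80.052 g/mol = 1.0628 mol.
From the equation the NH4NO3:HNO3 mole ratio is 1:1, so n(HNO3) = 1.0628 × 1/1 = 1.0628 mol.
Mass of HNO3 = 1.0628 mol × 63.018 g/mol = 66.976 g.

66.98 g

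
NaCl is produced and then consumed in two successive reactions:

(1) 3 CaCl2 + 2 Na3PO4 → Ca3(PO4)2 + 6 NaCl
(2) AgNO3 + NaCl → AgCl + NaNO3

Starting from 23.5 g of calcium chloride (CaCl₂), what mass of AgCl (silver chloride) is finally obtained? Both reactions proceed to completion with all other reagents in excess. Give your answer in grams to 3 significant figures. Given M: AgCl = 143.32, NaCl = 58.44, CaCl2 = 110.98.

n(CaCl2) = 23.50 / 110.98 = 0.2117 mol.
Step 1 gives a 3:6 ratio of CaCl2 to NaCl, so n(NaCl) = 0.4235 mol.
In step 2 the NaCl:AgCl ratio is 1:1, so n(AgCl) = 0.4235 mol.
Mass of AgCl = 0.4235 × 143.32 = 60.70 g.

60.7 g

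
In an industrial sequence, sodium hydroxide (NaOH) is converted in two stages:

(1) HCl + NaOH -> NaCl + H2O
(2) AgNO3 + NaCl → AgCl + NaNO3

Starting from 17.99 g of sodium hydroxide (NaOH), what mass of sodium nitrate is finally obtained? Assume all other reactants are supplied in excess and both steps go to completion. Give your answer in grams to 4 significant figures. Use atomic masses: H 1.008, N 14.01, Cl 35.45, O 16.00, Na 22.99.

38.23 g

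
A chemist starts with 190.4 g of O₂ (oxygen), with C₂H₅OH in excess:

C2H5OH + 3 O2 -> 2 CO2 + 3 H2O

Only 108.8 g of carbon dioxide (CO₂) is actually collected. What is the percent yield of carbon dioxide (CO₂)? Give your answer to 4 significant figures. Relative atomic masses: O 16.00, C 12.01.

62.32 %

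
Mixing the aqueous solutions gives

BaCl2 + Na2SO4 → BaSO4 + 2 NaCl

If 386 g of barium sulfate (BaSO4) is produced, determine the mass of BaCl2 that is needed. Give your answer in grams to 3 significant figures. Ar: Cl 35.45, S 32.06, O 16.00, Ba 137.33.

344 g

M(BaSO4) = 137.33 + 32.06 + 4(16.00) = 233.39 g/mol.
M(BaCl2) = 137.33 + 2(35.45) = 208.23 g/mol.
n(BaSO4) = 386.0 g / 233.39 g/mol = 1.654 mol.
From the equation the BaSO4:BaCl2 mole ratio is 1:1, so n(BaCl2) = 1.654 × 1/1 = 1.654 mol.
Mass of BaCl2 = 1.654 mol × 208.23 g/mol = 344.4 g.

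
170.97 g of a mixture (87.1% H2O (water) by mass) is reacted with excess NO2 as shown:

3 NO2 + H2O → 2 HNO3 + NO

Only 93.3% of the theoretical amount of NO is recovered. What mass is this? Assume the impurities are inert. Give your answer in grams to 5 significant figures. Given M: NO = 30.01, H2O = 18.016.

231.43 g

Pure H2O available = 170.97 g × 0.871 = 148.915 g.
n(H2O) = 148.915 g / 18.016 g/mol = 8.26570 mol.
From the equation the H2O:NO mole ratio is 1:1, so n(NO) = 8.26570 × 1/1 = 8.26570 mol.
Mass of NO = 8.26570 mol × 30.01 g/mol = 248.054 g.
Actual mass collected = 248.054 g × 0.933 = 231.434 g.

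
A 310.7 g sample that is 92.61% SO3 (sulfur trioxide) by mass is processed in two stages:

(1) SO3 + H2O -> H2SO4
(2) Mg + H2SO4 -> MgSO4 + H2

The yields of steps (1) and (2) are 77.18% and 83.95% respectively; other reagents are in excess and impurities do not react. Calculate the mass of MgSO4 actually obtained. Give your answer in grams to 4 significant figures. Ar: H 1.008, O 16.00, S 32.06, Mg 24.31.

280.3 g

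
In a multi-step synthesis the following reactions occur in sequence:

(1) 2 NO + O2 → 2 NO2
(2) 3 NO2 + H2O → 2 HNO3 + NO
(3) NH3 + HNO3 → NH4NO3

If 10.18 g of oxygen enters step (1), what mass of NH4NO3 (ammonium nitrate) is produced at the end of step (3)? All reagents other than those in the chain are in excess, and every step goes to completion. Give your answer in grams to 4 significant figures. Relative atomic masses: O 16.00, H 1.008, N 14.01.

33.96 g

M(O2) = 2(16.00) = 32.00 g/mol.
M(NH4NO3) = 2(14.01) + 4(1.008) + 3(16.00) = 80.052 g/mol.
n(O2) = 10.18 / 32.00 = 0.31812 mol.
Reaction (1): O2→NO2 ratio 1:2 ⇒ n(NO2) = 0.63625 mol.
Reaction (2): NO2→HNO3 ratio 3:2 ⇒ n(HNO3) = 0.42417 mol.
Reaction (3): HNO3→NH4NO3 ratio 1:1 ⇒ n(NH4NO3) = 0.42417 mol.
Mass of NH4NO3 = 0.42417 × 80.052 = 33.955 g.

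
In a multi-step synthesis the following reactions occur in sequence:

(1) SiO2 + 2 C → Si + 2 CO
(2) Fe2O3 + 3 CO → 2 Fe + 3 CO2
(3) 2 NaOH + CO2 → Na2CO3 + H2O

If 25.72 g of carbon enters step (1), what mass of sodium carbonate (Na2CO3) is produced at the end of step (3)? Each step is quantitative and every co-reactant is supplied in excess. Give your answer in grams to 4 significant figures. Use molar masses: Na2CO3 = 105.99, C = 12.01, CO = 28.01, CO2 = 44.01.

227.0 g

n(C) = 25.72 / 12.01 = 2.1415 mol.
Reaction (1): C→CO ratio 2:2 ⇒ n(CO) = 2.1415 mol.
Reaction (2): CO→CO2 ratio 3:3 ⇒ n(CO2) = 2.1415 mol.
Reaction (3): CO2→Na2CO3 ratio 1:1 ⇒ n(Na2CO3) = 2.1415 mol.
Mass of Na2CO3 = 2.1415 × 105.99 = 226.98 g.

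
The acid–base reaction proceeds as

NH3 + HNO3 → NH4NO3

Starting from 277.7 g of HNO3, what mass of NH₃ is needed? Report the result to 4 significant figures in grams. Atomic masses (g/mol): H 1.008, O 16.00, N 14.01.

M(HNO3) = 1.008 + 14.01 + 3(16.00) = 63.018 g/mol.
M(NH3) = 14.01 + 3(1.008) = 17.034 g/mol.
n(HNO3) = 277.70 g / 63.018 g/mol = 4.4067 mol.
From the equation the HNO3:NH3 mole ratio is 1:1, so n(NH3) = 4.4067 × 1/1 = 4.4067 mol.
Mass of NH3 = 4.4067 mol × 17.034 g/mol = 75.063 g.

75.06 g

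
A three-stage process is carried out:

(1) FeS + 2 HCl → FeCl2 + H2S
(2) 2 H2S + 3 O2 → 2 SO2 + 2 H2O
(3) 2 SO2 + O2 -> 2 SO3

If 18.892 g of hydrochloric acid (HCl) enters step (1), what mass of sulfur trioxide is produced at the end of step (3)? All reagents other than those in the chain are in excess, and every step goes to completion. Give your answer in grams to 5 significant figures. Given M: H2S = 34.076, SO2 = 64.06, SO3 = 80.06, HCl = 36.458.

20.743 g

n(HCl) = 18.892 / 36.458 = 0.518185 mol.
Reaction (1): HCl→H2S ratio 2:1 ⇒ n(H2S) = 0.259093 mol.
Reaction (2): H2S→SO2 ratio 2:2 ⇒ n(SO2) = 0.259093 mol.
Reaction (3): SO2→SO3 ratio 2:2 ⇒ n(SO3) = 0.259093 mol.
Mass of SO3 = 0.259093 × 80.06 = 20.7430 g.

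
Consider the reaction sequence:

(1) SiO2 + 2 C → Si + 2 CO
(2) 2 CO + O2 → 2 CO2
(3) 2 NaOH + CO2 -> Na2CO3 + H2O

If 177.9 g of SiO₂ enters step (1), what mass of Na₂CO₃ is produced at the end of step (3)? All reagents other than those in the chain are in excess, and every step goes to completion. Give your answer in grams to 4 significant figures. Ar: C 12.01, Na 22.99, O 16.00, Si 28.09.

M(SiO2) = 28.09 + 2(16.00) = 60.09 g/mol.
M(Na2CO3) = 2(22.99) + 12.01 + 3(16.00) = 105.99 g/mol.
n(SiO2) = 177.9 / 60.09 = 2.9606 mol.
Reaction (1): SiO2→CO ratio 1:2 ⇒ n(CO) = 5.9211 mol.
Reaction (2): CO→CO2 ratio 2:2 ⇒ n(CO2) = 5.9211 mol.
Reaction (3): CO2→Na2CO3 ratio 1:1 ⇒ n(Na2CO3) = 5.9211 mol.
Mass of Na2CO3 = 5.9211 × 105.99 = 627.58 g.

627.6 g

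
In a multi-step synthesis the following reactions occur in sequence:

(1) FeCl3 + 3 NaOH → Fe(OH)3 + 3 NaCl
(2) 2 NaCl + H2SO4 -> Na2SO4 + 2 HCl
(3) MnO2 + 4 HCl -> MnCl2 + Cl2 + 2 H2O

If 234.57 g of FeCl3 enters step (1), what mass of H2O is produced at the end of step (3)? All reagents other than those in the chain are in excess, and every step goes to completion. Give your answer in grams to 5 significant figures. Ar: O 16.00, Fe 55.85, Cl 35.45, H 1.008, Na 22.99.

M(FeCl3) = 55.85 + 3(35.45) = 162.20 g/mol.
M(H2O) = 2(1.008) + 16.00 = 18.016 g/mol.
n(FeCl3) = 234.57 / 162.20 = 1.44618 mol.
Reaction (1): FeCl3→NaCl ratio 1:3 ⇒ n(NaCl) = 4.33853 mol.
Reaction (2): NaCl→HCl ratio 2:2 ⇒ n(HCl) = 4.33853 mol.
Reaction (3): HCl→H2O ratio 4:2 ⇒ n(H2O) = 2.16927 mol.
Mass of H2O = 2.16927 × 18.016 = 39.0815 g.

39.082 g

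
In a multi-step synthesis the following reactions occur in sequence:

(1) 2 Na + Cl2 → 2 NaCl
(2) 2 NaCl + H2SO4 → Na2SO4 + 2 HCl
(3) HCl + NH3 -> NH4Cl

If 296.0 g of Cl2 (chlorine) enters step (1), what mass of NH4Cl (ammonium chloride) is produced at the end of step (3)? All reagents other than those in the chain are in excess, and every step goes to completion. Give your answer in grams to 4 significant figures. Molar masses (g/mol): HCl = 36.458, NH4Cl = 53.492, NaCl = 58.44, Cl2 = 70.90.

n(Cl2) = 296.0 / 70.90 = 4.1749 mol.
Reaction (1): Cl2→NaCl ratio 1:2 ⇒ n(NaCl) = 8.3498 mol.
Reaction (2): NaCl→HCl ratio 2:2 ⇒ n(HCl) = 8.3498 mol.
Reaction (3): HCl→NH4Cl ratio 1:1 ⇒ n(NH4Cl) = 8.3498 mol.
Mass of NH4Cl = 8.3498 × 53.492 = 446.65 g.

446.6 g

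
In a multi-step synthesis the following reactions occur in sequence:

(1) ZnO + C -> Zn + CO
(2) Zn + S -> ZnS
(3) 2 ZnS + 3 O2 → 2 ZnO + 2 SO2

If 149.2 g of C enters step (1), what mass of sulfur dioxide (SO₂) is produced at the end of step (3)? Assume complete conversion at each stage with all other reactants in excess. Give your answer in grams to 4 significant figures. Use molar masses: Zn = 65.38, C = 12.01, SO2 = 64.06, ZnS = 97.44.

795.8 g

n(C) = 149.2 / 12.01 = 12.423 mol.
Reaction (1): C→Zn ratio 1:1 ⇒ n(Zn) = 12.423 mol.
Reaction (2): Zn→ZnS ratio 1:1 ⇒ n(ZnS) = 12.423 mol.
Reaction (3): ZnS→SO2 ratio 2:2 ⇒ n(SO2) = 12.423 mol.
Mass of SO2 = 12.423 × 64.06 = 795.82 g.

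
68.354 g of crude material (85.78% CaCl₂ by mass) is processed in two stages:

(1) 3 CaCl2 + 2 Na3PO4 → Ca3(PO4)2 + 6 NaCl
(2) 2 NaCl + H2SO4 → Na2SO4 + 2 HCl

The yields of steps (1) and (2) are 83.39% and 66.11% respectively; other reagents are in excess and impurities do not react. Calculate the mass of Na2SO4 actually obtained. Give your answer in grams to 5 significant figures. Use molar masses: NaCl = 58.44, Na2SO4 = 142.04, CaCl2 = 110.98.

41.371 g

Pure CaCl2 = 68.354 × 0.8578 = 58.6341 g.
n(CaCl2) = 58.6341 / 110.98 = 0.528330 mol.
Step 1 (CaCl2:NaCl = 3:6): theoretical n(NaCl) = 1.05666 mol; at 83.39% yield, n(NaCl) = 0.881149 mol.
Step 2 (NaCl:Na2SO4 = 2:1): theoretical n(Na2SO4) = 0.440574 mol, so theoretical mass = 0.440574 × 142.04 = 62.5792 g.
At 66.11% yield, actual mass of Na2SO4 = 62.5792 × 0.6611 = 41.3711 g.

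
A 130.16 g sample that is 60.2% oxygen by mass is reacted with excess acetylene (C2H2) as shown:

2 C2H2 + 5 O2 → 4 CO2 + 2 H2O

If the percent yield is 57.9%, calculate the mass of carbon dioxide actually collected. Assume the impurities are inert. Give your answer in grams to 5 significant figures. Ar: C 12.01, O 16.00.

49.916 g

Pure O2 available = 130.16 g × 0.602 = 78.3563 g.
M(O2) = 2(16.00) = 32.00 g/mol.
M(CO2) = 12.01 + 2(16.00) = 44.01 g/mol.
n(O2) = 78.3563 g / 32.00 g/mol = 2.44864 mol.
From the equation the O2:CO2 mole ratio is 5:4, so n(CO2) = 2.44864 × 4/5 = 1.95891 mol.
Mass of CO2 = 1.95891 mol × 44.01 g/mol = 86.2115 g.
Actual mass collected = 86.2115 g × 0.579 = 49.9165 g.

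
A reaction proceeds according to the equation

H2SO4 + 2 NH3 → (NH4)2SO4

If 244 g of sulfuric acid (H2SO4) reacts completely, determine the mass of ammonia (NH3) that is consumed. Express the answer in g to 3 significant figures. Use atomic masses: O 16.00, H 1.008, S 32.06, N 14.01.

84.8 g

M(H2SO4) = 2(1.008) + 32.06 + 4(16.00) = 98.076 g/mol.
M(NH3) = 14.01 + 3(1.008) = 17.034 g/mol.
n(H2SO4) = 244.0 g / 98.076 g/mol = 2.488 mol.
From the equation the H2SO4:NH3 mole ratio is 1:2, so n(NH3) = 2.488 × 2/1 = 4.976 mol.
Mass of NH3 = 4.976 mol × 17.034 g/mol = 84.76 g.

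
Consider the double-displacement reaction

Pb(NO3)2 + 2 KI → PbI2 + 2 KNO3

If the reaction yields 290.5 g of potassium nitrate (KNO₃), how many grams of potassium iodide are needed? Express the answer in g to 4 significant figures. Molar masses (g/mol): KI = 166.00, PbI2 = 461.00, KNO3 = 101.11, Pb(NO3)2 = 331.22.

n(KNO3) = 290.50 g / 101.11 g/mol = 2.8731 mol.
From the equation the KNO3:KI mole ratio is 2:2, so n(KI) = 2.8731 × 2/2 = 2.8731 mol.
Mass of KI = 2.8731 mol × 166.00 g/mol = 476.94 g.

476.9 g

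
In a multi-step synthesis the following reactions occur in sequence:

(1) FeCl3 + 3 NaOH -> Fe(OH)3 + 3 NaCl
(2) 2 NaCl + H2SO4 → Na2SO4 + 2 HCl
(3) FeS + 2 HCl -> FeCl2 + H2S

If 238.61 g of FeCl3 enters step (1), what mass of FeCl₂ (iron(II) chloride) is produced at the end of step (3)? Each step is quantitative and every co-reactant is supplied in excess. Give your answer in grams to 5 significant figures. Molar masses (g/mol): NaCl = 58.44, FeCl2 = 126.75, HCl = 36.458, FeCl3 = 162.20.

n(FeCl3) = 238.61 / 162.20 = 1.47109 mol.
Reaction (1): FeCl3→NaCl ratio 1:3 ⇒ n(NaCl) = 4.41326 mol.
Reaction (2): NaCl→HCl ratio 2:2 ⇒ n(HCl) = 4.41326 mol.
Reaction (3): HCl→FeCl2 ratio 2:1 ⇒ n(FeCl2) = 2.20663 mol.
Mass of FeCl2 = 2.20663 × 126.75 = 279.690 g.

279.69 g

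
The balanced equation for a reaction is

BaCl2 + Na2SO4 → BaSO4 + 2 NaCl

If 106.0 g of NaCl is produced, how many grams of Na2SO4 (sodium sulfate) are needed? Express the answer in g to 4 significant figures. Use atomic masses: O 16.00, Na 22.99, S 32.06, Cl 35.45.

M(NaCl) = 22.99 + 35.45 = 58.44 g/mol.
M(Na2SO4) = 2(22.99) + 32.06 + 4(16.00) = 142.04 g/mol.
n(NaCl) = 106.00 g / 58.44 g/mol = 1.8138 mol.
From the equation the NaCl:Na2SO4 mole ratio is 2:1, so n(Na2SO4) = 1.8138 × 1/2 = 0.90691 mol.
Mass of Na2SO4 = 0.90691 mol × 142.04 g/mol = 128.82 g.

128.8 g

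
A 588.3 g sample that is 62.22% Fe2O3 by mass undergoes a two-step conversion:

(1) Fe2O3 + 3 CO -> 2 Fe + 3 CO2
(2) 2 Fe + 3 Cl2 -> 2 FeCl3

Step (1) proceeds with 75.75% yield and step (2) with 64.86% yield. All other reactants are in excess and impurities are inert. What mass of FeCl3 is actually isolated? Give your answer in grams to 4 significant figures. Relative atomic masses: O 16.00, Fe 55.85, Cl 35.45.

Pure Fe2O3 = 588.3 × 0.6222 = 366.04 g.
M(Fe2O3) = 2(55.85) + 3(16.00) = 159.70 g/mol.
M(FeCl3) = 55.85 + 3(35.45) = 162.20 g/mol.
n(Fe2O3) = 366.04 / 159.70 = 2.2920 mol.
Step 1 (Fe2O3:Fe = 1:2): theoretical n(Fe) = 4.5841 mol; at 75.75% yield, n(Fe) = 3.4725 mol.
Step 2 (Fe:FeCl3 = 2:2): theoretical n(FeCl3) = 3.4725 mol, so theoretical mass = 3.4725 × 162.20 = 563.23 g.
At 64.86% yield, actual mass of FeCl3 = 563.23 × 0.6486 = 365.31 g.

365.3 g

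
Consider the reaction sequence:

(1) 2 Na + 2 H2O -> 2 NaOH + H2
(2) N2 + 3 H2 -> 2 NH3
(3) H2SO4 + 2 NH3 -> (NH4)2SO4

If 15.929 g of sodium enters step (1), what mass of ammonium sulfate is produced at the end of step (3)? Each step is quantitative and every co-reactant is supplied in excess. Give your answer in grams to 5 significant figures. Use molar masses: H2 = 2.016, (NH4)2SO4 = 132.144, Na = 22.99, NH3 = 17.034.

15.260 g

n(Na) = 15.929 / 22.99 = 0.692866 mol.
Reaction (1): Na→H2 ratio 2:1 ⇒ n(H2) = 0.346433 mol.
Reaction (2): H2→NH3 ratio 3:2 ⇒ n(NH3) = 0.230955 mol.
Reaction (3): NH3→(NH4)2SO4 ratio 2:1 ⇒ n((NH4)2SO4) = 0.115478 mol.
Mass of (NH4)2SO4 = 0.115478 × 132.144 = 15.2597 g.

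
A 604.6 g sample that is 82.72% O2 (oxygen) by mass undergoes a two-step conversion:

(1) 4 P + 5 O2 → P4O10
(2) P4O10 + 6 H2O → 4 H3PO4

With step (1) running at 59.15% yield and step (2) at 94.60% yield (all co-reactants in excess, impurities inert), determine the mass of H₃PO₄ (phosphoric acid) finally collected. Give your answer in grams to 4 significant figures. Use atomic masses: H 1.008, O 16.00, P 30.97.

685.6 g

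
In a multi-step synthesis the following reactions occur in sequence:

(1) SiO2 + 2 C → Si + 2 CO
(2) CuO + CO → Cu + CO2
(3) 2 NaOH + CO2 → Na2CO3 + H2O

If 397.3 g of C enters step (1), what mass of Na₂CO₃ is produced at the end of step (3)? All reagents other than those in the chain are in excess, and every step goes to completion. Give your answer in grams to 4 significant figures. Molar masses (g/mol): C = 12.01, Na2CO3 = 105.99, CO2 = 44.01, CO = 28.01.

n(C) = 397.3 / 12.01 = 33.081 mol.
Reaction (1): C→CO ratio 2:2 ⇒ n(CO) = 33.081 mol.
Reaction (2): CO→CO2 ratio 1:1 ⇒ n(CO2) = 33.081 mol.
Reaction (3): CO2→Na2CO3 ratio 1:1 ⇒ n(Na2CO3) = 33.081 mol.
Mass of Na2CO3 = 33.081 × 105.99 = 3506.2 g.

3506 g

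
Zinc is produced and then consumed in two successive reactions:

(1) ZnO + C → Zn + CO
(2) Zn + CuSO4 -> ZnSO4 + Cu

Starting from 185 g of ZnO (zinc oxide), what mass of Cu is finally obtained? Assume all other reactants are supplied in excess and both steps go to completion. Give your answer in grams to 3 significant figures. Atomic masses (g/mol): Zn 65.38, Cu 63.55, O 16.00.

M(ZnO) = 65.38 + 16.00 = 81.38 g/mol.
M(Cu) = 63.55 g/mol.
n(ZnO) = 185.0 / 81.38 = 2.273 mol.
Step 1 gives a 1:1 ratio of ZnO to Zn, so n(Zn) = 2.273 mol.
In step 2 the Zn:Cu ratio is 1:1, so n(Cu) = 2.273 mol.
Mass of Cu = 2.273 × 63.55 = 144.5 g.

144 g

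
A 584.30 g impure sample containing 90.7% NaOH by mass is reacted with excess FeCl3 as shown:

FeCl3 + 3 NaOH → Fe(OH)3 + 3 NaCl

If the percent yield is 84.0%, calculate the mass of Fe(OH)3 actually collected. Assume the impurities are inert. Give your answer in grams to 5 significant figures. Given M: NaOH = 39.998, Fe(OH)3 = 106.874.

396.49 g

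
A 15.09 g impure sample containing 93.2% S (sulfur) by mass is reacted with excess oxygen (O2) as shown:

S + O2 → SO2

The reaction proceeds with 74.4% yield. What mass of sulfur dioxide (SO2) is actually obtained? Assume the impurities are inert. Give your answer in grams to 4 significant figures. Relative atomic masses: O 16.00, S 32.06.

Pure S available = 15.09 g × 0.932 = 14.064 g.
M(S) = 32.06 g/mol.
M(SO2) = 32.06 + 2(16.00) = 64.06 g/mol.
n(S) = 14.064 g / 32.06 g/mol = 0.43867 mol.
From the equation the S:SO2 mole ratio is 1:1, so n(SO2) = 0.43867 × 1/1 = 0.43867 mol.
Mass of SO2 = 0.43867 mol × 64.06 g/mol = 28.101 g.
Actual mass collected = 28.101 g × 0.744 = 20.907 g.

20.91 g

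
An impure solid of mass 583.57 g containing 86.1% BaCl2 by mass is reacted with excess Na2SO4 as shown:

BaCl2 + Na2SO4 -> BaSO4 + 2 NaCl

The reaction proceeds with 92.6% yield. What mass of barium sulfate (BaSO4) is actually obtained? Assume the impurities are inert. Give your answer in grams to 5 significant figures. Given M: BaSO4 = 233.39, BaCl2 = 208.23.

521.49 g

Pure BaCl2 available = 583.57 g × 0.861 = 502.454 g.
n(BaCl2) = 502.454 g / 208.23 g/mol = 2.41297 mol.
From the equation the BaCl2:BaSO4 mole ratio is 1:1, so n(BaSO4) = 2.41297 × 1/1 = 2.41297 mol.
Mass of BaSO4 = 2.41297 mol × 233.39 g/mol = 563.164 g.
Actual mass collected = 563.164 g × 0.926 = 521.490 g.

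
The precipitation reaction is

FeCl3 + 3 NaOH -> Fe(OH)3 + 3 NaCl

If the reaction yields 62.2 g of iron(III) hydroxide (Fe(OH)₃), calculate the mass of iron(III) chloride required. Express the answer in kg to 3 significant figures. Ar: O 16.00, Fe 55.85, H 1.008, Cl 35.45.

M(Fe(OH)3) = 55.85 + 3(16.00) + 3(1.008) = 106.874 g/mol.
M(FeCl3) = 55.85 + 3(35.45) = 162.20 g/mol.
n(Fe(OH)3) = 62.20 g / 106.874 g/mol = 0.5820 mol.
From the equation the Fe(OH)3:FeCl3 mole ratio is 1:1, so n(FeCl3) = 0.5820 × 1/1 = 0.5820 mol.
Mass of FeCl3 = 0.5820 mol × 162.20 g/mol = 94.40 g.
Converting to kg: 94.40 g = 0.0944 kg.

0.0944 kg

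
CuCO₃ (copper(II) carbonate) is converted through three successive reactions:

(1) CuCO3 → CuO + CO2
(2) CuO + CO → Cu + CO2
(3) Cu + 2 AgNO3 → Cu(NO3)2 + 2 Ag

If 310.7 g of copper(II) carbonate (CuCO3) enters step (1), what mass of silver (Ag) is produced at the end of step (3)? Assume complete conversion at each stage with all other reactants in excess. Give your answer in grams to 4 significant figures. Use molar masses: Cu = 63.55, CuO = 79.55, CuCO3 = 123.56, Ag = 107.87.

542.5 g

n(CuCO3) = 310.7 / 123.56 = 2.5146 mol.
Reaction (1): CuCO3→CuO ratio 1:1 ⇒ n(CuO) = 2.5146 mol.
Reaction (2): CuO→Cu ratio 1:1 ⇒ n(Cu) = 2.5146 mol.
Reaction (3): Cu→Ag ratio 1:2 ⇒ n(Ag) = 5.0291 mol.
Mass of Ag = 5.0291 × 107.87 = 542.49 g.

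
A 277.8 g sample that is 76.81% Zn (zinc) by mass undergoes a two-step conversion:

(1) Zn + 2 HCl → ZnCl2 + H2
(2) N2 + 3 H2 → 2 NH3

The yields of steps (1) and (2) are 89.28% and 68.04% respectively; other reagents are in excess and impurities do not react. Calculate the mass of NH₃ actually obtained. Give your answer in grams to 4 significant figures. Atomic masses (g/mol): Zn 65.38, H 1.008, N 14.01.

22.51 g

Pure Zn = 277.8 × 0.7681 = 213.38 g.
M(Zn) = 65.38 g/mol.
M(NH3) = 14.01 + 3(1.008) = 17.034 g/mol.
n(Zn) = 213.38 / 65.38 = 3.2637 mol.
Step 1 (Zn:H2 = 1:1): theoretical n(H2) = 3.2637 mol; at 89.28% yield, n(H2) = 2.9138 mol.
Step 2 (H2:NH3 = 3:2): theoretical n(NH3) = 1.9425 mol, so theoretical mass = 1.9425 × 17.034 = 33.089 g.
At 68.04% yield, actual mass of NH3 = 33.089 × 0.6804 = 22.514 g.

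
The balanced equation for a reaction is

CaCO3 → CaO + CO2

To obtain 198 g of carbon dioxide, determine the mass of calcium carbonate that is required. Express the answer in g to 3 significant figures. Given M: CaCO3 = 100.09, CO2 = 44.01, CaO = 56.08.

450 g

n(CO2) = 198.0 g / 44.01 g/mol = 4.499 mol.
From the equation the CO2:CaCO3 mole ratio is 1:1, so n(CaCO3) = 4.499 × 1/1 = 4.499 mol.
Mass of CaCO3 = 4.499 mol × 100.09 g/mol = 450.3 g.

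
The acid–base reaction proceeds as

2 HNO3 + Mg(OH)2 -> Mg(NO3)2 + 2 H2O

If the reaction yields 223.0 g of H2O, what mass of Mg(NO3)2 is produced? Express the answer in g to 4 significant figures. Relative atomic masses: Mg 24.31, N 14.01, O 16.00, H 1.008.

M(H2O) = 2(1.008) + 16.00 = 18.016 g/mol.
M(Mg(NO3)2) = 24.31 + 2(14.01) + 6(16.00) = 148.33 g/mol.
n(H2O) = 223.00 g / 18.016 g/mol = 12.378 mol.
From the equation the H2O:Mg(NO3)2 mole ratio is 2:1, so n(Mg(NO3)2) = 12.378 × 1/2 = 6.1889 mol.
Mass of Mg(NO3)2 = 6.1889 mol × 148.33 g/mol = 918.01 g.

918.0 g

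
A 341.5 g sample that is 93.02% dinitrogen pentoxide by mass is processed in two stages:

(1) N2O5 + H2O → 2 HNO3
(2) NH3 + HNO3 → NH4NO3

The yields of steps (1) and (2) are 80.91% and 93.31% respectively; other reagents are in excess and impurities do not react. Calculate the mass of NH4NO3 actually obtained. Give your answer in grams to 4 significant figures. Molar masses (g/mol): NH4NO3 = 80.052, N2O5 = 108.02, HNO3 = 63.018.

355.5 g

Pure N2O5 = 341.5 × 0.9302 = 317.66 g.
n(N2O5) = 317.66 / 108.02 = 2.9408 mol.
Step 1 (N2O5:HNO3 = 1:2): theoretical n(HNO3) = 5.8816 mol; at 80.91% yield, n(HNO3) = 4.7588 mol.
Step 2 (HNO3:NH4NO3 = 1:1): theoretical n(NH4NO3) = 4.7588 mol, so theoretical mass = 4.7588 × 80.052 = 380.95 g.
At 93.31% yield, actual mass of NH4NO3 = 380.95 × 0.9331 = 355.46 g.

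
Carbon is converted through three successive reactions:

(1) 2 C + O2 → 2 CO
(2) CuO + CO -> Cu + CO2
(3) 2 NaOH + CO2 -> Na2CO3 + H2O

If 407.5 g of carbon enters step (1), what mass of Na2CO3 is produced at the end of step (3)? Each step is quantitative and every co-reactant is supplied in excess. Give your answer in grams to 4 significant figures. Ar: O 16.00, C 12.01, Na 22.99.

3596 g

M(C) = 12.01 g/mol.
M(Na2CO3) = 2(22.99) + 12.01 + 3(16.00) = 105.99 g/mol.
n(C) = 407.5 / 12.01 = 33.930 mol.
Reaction (1): C→CO ratio 2:2 ⇒ n(CO) = 33.930 mol.
Reaction (2): CO→CO2 ratio 1:1 ⇒ n(CO2) = 33.930 mol.
Reaction (3): CO2→Na2CO3 ratio 1:1 ⇒ n(Na2CO3) = 33.930 mol.
Mass of Na2CO3 = 33.930 × 105.99 = 3596.2 g.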